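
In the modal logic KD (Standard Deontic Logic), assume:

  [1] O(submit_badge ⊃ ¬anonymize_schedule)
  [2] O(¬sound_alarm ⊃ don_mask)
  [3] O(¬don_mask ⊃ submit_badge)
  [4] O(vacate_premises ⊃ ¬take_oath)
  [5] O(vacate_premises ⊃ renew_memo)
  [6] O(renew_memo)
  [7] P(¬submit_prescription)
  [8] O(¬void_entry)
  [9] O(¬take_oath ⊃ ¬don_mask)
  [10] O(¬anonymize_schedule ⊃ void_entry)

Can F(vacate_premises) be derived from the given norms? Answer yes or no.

Premise 8 states O(¬void_entry) outright.
Premise 10, O(¬anonymize_schedule ⊃ void_entry), contraposes to O(¬void_entry ⊃ anonymize_schedule); with O(¬void_entry) we get O(anonymize_schedule).
Premise 1 is O(submit_badge ⊃ ¬anonymize_schedule); contrapositively O(anonymize_schedule ⊃ ¬submit_badge). Since O(anonymize_schedule) holds, K gives O(¬submit_badge).
Premise 3, O(¬don_mask ⊃ submit_badge), contraposes to O(¬submit_badge ⊃ don_mask); with O(¬submit_badge) we get O(don_mask).
Premise 9, O(¬take_oath ⊃ ¬don_mask), contraposes to O(don_mask ⊃ take_oath); with O(don_mask) we get O(take_oath).
Premise 4 is O(vacate_premises ⊃ ¬take_oath); contrapositively O(take_oath ⊃ ¬vacate_premises). Since O(take_oath) holds, K gives O(¬vacate_premises).
Premises 2, 5, 6, 7 do not contribute to this derivation.
So O(¬vacate_premises) holds, i.e. F(vacate_premises). The claim follows.

Yes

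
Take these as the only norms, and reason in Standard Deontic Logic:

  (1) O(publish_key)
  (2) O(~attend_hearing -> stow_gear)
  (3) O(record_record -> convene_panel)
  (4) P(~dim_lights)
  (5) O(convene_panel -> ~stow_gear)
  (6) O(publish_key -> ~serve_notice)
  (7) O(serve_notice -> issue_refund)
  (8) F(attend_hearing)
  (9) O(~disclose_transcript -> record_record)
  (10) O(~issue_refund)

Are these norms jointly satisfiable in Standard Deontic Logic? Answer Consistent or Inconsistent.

Premise 7 is O(serve_notice -> issue_refund), but O(serve_notice) is not derivable from the premises, so it does not yield O(issue_refund).
So O(issue_refund) is not derivable, and the apparent clash with O(~issue_refund) does not arise.
A world satisfying every obligation exists (e.g. attend_hearing=false, convene_panel=false, dim_lights=false, disclose_transcript=true, issue_refund=false, publish_key=true, record_record=false, serve_notice=false, stow_gear=true); no atom is both obligatory and forbidden, so the set is consistent.

Consistent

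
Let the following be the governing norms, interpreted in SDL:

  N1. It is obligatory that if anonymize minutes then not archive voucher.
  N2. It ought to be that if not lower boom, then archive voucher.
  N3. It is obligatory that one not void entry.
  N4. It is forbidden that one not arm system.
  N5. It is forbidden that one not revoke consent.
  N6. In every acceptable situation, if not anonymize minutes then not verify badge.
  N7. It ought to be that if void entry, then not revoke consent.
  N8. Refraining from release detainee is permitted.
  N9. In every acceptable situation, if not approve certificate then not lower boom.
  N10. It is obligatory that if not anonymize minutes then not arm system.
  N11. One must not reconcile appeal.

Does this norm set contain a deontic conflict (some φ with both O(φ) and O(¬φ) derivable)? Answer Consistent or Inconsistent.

Premise 7 is O(void_entry → ¬revoke_consent), but O(void_entry) is not derivable from the premises, so it does not yield O(¬revoke_consent).
So O(¬revoke_consent) is not derivable, and the apparent clash with O(revoke_consent) does not arise.
A world satisfying every obligation exists (e.g. anonymize_minutes=true, approve_certificate=true, archive_voucher=false, arm_system=true, lower_boom=true, reconcile_appeal=false, release_detainee=false, revoke_consent=true, verify_badge=false, void_entry=false); no atom is both obligatory and forbidden, so the set is consistent.

Consistent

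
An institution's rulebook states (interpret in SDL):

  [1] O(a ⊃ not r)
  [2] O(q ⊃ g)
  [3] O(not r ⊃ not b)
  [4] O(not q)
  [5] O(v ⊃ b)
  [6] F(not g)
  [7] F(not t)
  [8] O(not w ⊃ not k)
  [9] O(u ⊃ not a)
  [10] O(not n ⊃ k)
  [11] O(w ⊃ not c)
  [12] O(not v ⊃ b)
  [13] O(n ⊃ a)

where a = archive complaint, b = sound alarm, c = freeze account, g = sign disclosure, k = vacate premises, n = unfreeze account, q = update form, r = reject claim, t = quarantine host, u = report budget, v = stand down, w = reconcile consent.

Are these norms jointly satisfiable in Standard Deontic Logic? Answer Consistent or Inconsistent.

Premise 2 is O(q ⊃ g); even if O(g) held, inferring O(q) would be affirming the consequent — invalid.
So O(q) is not derivable, and the apparent clash with O(not q) does not arise.
A world satisfying every obligation exists (e.g. a=false, b=true, c=false, g=true, k=true, n=false, q=false, r=true, t=true, u=false, v=false, w=true); no atom is both obligatory and forbidden, so the set is consistent.

Consistent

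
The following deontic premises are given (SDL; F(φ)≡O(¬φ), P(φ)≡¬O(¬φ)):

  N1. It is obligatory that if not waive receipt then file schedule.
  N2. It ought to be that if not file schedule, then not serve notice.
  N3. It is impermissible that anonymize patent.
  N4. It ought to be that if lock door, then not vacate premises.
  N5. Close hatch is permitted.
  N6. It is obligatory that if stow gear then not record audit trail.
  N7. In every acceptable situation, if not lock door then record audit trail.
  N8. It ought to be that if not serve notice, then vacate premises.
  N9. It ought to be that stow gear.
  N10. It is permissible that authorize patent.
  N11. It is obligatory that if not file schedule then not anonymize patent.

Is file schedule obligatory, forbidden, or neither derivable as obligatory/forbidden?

From premise 9 we have O(stow_gear).
Premise 6 is O(stow_gear → ¬record_audit_trail); since O(stow_gear), deontic closure gives O(¬record_audit_trail).
Premise 7, O(¬lock_door → record_audit_trail), contraposes to O(¬record_audit_trail → lock_door); with O(¬record_audit_trail) we get O(lock_door).
From O(lock_door) and premise 4, O(lock_door → ¬vacate_premises), we obtain O(¬vacate_premises).
Premise 8 is O(¬serve_notice → vacate_premises); contrapositively O(¬vacate_premises → serve_notice). Since O(¬vacate_premises) holds, K gives O(serve_notice).
Premise 2, O(¬file_schedule → ¬serve_notice), contraposes to O(serve_notice → file_schedule); with O(serve_notice) we get O(file_schedule).
Premises 1, 3, 5, 10, 11 do not contribute to this derivation.
Hence file_schedule is obligatory.

Obligatory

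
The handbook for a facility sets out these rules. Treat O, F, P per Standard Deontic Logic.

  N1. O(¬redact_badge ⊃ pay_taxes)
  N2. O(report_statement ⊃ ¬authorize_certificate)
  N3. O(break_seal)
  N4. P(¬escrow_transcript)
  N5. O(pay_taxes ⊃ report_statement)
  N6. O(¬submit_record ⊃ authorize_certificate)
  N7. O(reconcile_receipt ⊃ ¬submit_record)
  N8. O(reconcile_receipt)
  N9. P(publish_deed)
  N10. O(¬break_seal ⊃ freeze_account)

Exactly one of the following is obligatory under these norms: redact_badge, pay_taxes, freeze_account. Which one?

redact_badge

From premise 8 we have O(reconcile_receipt).
From O(reconcile_receipt) and premise 7, O(reconcile_receipt ⊃ ¬submit_record), we obtain O(¬submit_record).
Premise 6 is O(¬submit_record ⊃ authorize_certificate); since O(¬submit_record), deontic closure gives O(authorize_certificate).
The contrapositive of premise 2 (O(report_statement ⊃ ¬authorize_certificate)) is O(authorize_certificate ⊃ ¬report_statement), and O(authorize_certificate) is already established, so O(¬report_statement).
Premise 5, O(pay_taxes ⊃ report_statement), contraposes to O(¬report_statement ⊃ ¬pay_taxes); with O(¬report_statement) we get O(¬pay_taxes).
Premise 1 is O(¬redact_badge ⊃ pay_taxes); contrapositively O(¬pay_taxes ⊃ redact_badge). Since O(¬pay_taxes) holds, K gives O(redact_badge).
So O(redact_badge) holds — redact_badge is obligatory. None of the other listed options is made obligatory by any chain of premises.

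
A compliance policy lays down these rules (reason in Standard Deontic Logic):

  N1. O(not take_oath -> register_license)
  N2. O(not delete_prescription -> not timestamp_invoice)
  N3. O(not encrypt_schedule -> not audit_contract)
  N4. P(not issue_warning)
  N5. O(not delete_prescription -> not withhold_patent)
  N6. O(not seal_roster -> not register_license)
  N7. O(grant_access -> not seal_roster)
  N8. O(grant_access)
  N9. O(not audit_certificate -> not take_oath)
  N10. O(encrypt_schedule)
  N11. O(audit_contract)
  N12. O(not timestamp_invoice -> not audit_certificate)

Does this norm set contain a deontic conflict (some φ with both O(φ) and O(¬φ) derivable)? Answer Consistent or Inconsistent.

Premise 3 is O(not encrypt_schedule -> not audit_contract), but O(not encrypt_schedule) is not derivable from the premises, so it does not yield O(not audit_contract).
So O(not audit_contract) is not derivable, and the apparent clash with O(audit_contract) does not arise.
A world satisfying every obligation exists (e.g. audit_certificate=true, audit_contract=true, delete_prescription=true, encrypt_schedule=true, grant_access=true, issue_warning=false, register_license=false, seal_roster=false, take_oath=true, timestamp_invoice=true, withhold_patent=false); no atom is both obligatory and forbidden, so the set is consistent.

Consistent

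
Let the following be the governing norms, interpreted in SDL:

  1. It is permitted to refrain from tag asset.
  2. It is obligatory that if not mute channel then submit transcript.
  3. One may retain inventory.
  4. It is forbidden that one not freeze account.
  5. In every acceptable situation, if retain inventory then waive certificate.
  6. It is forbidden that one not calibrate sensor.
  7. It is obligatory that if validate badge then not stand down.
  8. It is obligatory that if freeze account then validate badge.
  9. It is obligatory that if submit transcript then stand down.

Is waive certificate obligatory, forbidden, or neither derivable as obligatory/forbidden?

Neither

Premise 5 is O(retain_inventory → waive_certificate), but O(retain_inventory) is not derivable from the premises (the permission P(retain_inventory) asserts only ¬O(¬retain_inventory), not O(retain_inventory)), so it does not yield O(waive_certificate).
No premise or chain of K-axiom applications forces O(waive_certificate), and none forces O(¬waive_certificate). So waive_certificate is neither obligatory nor forbidden under these norms.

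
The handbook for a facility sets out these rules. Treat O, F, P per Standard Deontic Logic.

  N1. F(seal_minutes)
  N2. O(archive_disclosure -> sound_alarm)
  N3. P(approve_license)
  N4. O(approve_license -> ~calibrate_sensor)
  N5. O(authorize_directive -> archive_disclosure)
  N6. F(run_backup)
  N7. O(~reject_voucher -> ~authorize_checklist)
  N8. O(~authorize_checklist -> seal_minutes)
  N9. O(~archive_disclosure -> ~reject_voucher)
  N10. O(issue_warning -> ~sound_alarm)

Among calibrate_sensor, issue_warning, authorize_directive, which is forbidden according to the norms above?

issue_warning

Premise 1, F(seal_minutes), is equivalent to O(~seal_minutes).
Premise 8 is O(~authorize_checklist -> seal_minutes); contrapositively O(~seal_minutes -> authorize_checklist). Since O(~seal_minutes) holds, K gives O(authorize_checklist).
Premise 7 is O(~reject_voucher -> ~authorize_checklist); contrapositively O(authorize_checklist -> reject_voucher). Since O(authorize_checklist) holds, K gives O(reject_voucher).
Premise 9 is O(~archive_disclosure -> ~reject_voucher); contrapositively O(reject_voucher -> archive_disclosure). Since O(reject_voucher) holds, K gives O(archive_disclosure).
With premise 2, O(archive_disclosure -> sound_alarm), the K-axiom yields O(sound_alarm).
Premise 10, O(issue_warning -> ~sound_alarm), contraposes to O(sound_alarm -> ~issue_warning); with O(sound_alarm) we get O(~issue_warning).
So O(~issue_warning) holds, i.e. issue_warning is forbidden. None of the other listed options is forbidden under the premises.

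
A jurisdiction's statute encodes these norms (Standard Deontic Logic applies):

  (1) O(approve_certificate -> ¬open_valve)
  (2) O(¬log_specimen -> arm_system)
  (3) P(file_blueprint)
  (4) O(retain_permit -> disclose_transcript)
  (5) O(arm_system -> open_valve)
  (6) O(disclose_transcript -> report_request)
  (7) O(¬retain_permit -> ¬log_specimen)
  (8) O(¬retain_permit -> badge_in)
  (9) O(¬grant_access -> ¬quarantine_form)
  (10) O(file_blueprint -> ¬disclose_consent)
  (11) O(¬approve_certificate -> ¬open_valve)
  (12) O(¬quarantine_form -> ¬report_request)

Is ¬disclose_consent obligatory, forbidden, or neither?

Premise 10 is O(file_blueprint -> ¬disclose_consent), but O(file_blueprint) is not derivable from the premises (the permission P(file_blueprint) asserts only ¬O(¬file_blueprint), not O(file_blueprint)), so it does not yield O(¬disclose_consent).
No premise or chain of K-axiom applications forces O(¬disclose_consent), and none forces O(disclose_consent). So ¬disclose_consent is neither obligatory nor forbidden under these norms.

Neither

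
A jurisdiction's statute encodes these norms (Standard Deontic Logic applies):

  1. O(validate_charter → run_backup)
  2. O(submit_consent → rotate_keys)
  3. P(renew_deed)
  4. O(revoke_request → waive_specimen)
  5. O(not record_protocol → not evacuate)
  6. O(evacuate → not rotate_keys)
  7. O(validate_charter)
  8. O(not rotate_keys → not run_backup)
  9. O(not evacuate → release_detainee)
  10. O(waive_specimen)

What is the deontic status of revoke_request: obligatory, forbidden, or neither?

Premise 4 is O(revoke_request → waive_specimen); even if O(waive_specimen) held, inferring O(revoke_request) would be affirming the consequent — invalid.
No premise or chain of K-axiom applications forces O(revoke_request), and none forces O(not revoke_request). So revoke_request is neither obligatory nor forbidden under these norms.

Neither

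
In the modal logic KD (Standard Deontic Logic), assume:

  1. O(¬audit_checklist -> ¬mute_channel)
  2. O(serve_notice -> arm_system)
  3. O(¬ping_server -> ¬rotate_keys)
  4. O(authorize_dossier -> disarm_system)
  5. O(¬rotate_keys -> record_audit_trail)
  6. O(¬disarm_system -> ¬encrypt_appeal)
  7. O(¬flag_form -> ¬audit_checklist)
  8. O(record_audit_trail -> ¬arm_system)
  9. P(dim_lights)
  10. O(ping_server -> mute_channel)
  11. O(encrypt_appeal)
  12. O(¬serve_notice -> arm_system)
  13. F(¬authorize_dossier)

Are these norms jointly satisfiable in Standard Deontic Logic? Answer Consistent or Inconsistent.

Consistent

Premise 6 is O(¬disarm_system -> ¬encrypt_appeal), but O(¬disarm_system) is not derivable from the premises, so it does not yield O(¬encrypt_appeal).
So O(¬encrypt_appeal) is not derivable, and the apparent clash with O(encrypt_appeal) does not arise.
A world satisfying every obligation exists (e.g. arm_system=true, audit_checklist=true, authorize_dossier=true, dim_lights=false, disarm_system=true, encrypt_appeal=true, flag_form=true, mute_channel=true, ping_server=true, record_audit_trail=false, rotate_keys=true, serve_notice=false); no atom is both obligatory and forbidden, so the set is consistent.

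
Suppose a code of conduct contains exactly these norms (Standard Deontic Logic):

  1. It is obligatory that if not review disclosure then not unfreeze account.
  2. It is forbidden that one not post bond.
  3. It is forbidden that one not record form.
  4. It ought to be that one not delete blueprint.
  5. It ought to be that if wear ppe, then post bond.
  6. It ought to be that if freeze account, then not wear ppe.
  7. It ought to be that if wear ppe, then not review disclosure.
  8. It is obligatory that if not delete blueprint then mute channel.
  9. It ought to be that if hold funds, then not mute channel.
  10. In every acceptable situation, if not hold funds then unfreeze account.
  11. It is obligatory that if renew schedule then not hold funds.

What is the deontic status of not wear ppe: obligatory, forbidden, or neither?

From premise 4 we have O(¬delete_blueprint).
From O(¬delete_blueprint) and premise 8, O(¬delete_blueprint → mute_channel), we obtain O(mute_channel).
Premise 9 is O(hold_funds → ¬mute_channel); contrapositively O(mute_channel → ¬hold_funds). Since O(mute_channel) holds, K gives O(¬hold_funds).
With premise 10, O(¬hold_funds → unfreeze_account), the K-axiom yields O(unfreeze_account).
The contrapositive of premise 1 (O(¬review_disclosure → ¬unfreeze_account)) is O(unfreeze_account → review_disclosure), and O(unfreeze_account) is already established, so O(review_disclosure).
Premise 7 is O(wear_ppe → ¬review_disclosure); contrapositively O(review_disclosure → ¬wear_ppe). Since O(review_disclosure) holds, K gives O(¬wear_ppe).
Premises 2, 3, 5, 6, 11 do not contribute to this derivation.
Hence ¬wear_ppe is obligatory.

Obligatory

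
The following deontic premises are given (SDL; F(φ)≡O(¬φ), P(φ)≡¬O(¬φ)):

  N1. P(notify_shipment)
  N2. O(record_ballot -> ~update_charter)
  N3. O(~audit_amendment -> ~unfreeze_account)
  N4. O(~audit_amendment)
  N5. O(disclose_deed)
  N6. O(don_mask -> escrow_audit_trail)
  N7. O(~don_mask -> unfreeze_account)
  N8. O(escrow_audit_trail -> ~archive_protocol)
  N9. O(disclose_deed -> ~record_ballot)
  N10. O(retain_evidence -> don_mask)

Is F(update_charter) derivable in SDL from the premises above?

Premise 2 is O(record_ballot -> ~update_charter), but O(record_ballot) is not derivable from the premises, so it does not yield O(~update_charter).
No other premise forces O(~update_charter). An ideal world satisfying every premise can still have update_charter true, so F(update_charter) is not derivable.

No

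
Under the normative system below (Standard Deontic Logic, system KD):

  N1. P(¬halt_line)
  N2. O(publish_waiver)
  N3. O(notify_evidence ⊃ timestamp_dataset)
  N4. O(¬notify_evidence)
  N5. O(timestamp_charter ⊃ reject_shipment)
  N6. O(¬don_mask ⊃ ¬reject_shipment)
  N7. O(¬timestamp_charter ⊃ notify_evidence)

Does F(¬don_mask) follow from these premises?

Yes

From premise 4 we have O(¬notify_evidence).
Premise 7, O(¬timestamp_charter ⊃ notify_evidence), contraposes to O(¬notify_evidence ⊃ timestamp_charter); with O(¬notify_evidence) we get O(timestamp_charter).
Premise 5 is O(timestamp_charter ⊃ reject_shipment); since O(timestamp_charter), deontic closure gives O(reject_shipment).
Premise 6 is O(¬don_mask ⊃ ¬reject_shipment); contrapositively O(reject_shipment ⊃ don_mask). Since O(reject_shipment) holds, K gives O(don_mask).
Premises 1, 2, 3 do not contribute to this derivation.
So O(don_mask) holds, i.e. F(¬don_mask). The claim follows.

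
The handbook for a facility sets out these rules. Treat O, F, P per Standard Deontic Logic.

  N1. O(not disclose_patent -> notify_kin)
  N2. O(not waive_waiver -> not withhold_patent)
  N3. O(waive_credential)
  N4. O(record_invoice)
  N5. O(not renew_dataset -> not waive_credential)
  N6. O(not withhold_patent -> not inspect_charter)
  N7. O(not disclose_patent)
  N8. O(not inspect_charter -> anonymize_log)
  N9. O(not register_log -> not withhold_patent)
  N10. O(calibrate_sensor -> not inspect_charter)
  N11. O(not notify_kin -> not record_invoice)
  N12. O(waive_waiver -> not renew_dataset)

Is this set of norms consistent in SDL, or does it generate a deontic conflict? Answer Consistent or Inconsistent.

Consistent

Premise 11 is O(not notify_kin -> not record_invoice), but O(not notify_kin) is not derivable from the premises, so it does not yield O(not record_invoice).
So O(not record_invoice) is not derivable, and the apparent clash with O(record_invoice) does not arise.
A world satisfying every obligation exists (e.g. anonymize_log=true, calibrate_sensor=false, disclose_patent=false, inspect_charter=false, notify_kin=true, record_invoice=true, register_log=false, renew_dataset=true, waive_credential=true, waive_waiver=false, withhold_patent=false); no atom is both obligatory and forbidden, so the set is consistent.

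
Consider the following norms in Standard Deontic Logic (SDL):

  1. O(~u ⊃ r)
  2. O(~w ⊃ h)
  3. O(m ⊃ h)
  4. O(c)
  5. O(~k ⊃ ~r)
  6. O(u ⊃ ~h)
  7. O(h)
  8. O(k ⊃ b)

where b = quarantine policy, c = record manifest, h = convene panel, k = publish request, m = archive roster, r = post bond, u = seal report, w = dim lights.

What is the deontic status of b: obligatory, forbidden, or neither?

Premise 7 states O(h) outright.
The contrapositive of premise 6 (O(u ⊃ ~h)) is O(h ⊃ ~u), and O(h) is already established, so O(~u).
Applying K to premise 1 (O(~u ⊃ r)) and O(~u) yields O(r).
Premise 5, O(~k ⊃ ~r), contraposes to O(r ⊃ k); with O(r) we get O(k).
With premise 8, O(k ⊃ b), the K-axiom yields O(b).
Premises 2, 3, 4 do not contribute to this derivation.
Hence b is obligatory.

Obligatory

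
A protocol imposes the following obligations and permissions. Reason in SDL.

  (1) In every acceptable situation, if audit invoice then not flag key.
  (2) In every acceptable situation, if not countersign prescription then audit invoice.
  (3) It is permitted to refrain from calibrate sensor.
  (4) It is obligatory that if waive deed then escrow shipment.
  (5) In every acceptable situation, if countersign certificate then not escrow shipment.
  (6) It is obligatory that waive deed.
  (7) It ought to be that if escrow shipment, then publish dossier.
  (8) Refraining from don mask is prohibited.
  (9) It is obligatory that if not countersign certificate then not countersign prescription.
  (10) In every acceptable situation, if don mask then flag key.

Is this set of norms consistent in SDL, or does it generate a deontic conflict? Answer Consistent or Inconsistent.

Premise 8, F(¬don_mask), is equivalent to O(don_mask).
Applying K to premise 10 (O(don_mask → flag_key)) and O(don_mask) yields O(flag_key).
Premise 1, O(audit_invoice → ¬flag_key), contraposes to O(flag_key → ¬audit_invoice); with O(flag_key) we get O(¬audit_invoice).
The contrapositive of premise 2 (O(¬countersign_prescription → audit_invoice)) is O(¬audit_invoice → countersign_prescription), and O(¬audit_invoice) is already established, so O(countersign_prescription).
Premise 9 is O(¬countersign_certificate → ¬countersign_prescription); contrapositively O(countersign_prescription → countersign_certificate). Since O(countersign_prescription) holds, K gives O(countersign_certificate).
Premise 5 is O(countersign_certificate → ¬escrow_shipment); since O(countersign_certificate), deontic closure gives O(¬escrow_shipment).
Premise 4, O(waive_deed → escrow_shipment), contraposes to O(¬escrow_shipment → ¬waive_deed); with O(¬escrow_shipment) we get O(¬waive_deed).
Yet premise 6 states O(waive_deed).
We now have both O(¬waive_deed) and O(waive_deed) — waive_deed is simultaneously obligatory and forbidden, violating the D-axiom.

Inconsistent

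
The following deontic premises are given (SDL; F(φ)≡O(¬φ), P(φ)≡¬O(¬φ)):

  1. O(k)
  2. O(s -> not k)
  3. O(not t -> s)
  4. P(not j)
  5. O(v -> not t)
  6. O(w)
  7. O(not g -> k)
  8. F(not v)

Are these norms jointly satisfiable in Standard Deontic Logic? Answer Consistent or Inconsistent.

From premise 1 we have O(k).
Premise 2, O(s -> not k), contraposes to O(k -> not s); with O(k) we get O(not s).
Premise 3, O(not t -> s), contraposes to O(not s -> t); with O(not s) we get O(t).
Premise 5 is O(v -> not t); contrapositively O(t -> not v). Since O(t) holds, K gives O(not v).
But premise 8, F(not v), means O(v).
We now have both O(not v) and O(v) — v is simultaneously obligatory and forbidden, violating the D-axiom.

Inconsistent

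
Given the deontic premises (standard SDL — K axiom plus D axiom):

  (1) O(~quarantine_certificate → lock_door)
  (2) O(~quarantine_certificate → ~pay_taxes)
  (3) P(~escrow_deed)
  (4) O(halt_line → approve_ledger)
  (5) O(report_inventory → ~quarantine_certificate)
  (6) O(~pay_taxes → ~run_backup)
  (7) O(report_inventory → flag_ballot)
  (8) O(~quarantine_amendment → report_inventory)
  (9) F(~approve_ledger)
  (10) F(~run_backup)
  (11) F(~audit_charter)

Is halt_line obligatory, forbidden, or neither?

Premise 4 is O(halt_line → approve_ledger); even if O(approve_ledger) held, inferring O(halt_line) would be affirming the consequent — invalid.
No premise or chain of K-axiom applications forces O(halt_line), and none forces O(~halt_line). So halt_line is neither obligatory nor forbidden under these norms.

Neither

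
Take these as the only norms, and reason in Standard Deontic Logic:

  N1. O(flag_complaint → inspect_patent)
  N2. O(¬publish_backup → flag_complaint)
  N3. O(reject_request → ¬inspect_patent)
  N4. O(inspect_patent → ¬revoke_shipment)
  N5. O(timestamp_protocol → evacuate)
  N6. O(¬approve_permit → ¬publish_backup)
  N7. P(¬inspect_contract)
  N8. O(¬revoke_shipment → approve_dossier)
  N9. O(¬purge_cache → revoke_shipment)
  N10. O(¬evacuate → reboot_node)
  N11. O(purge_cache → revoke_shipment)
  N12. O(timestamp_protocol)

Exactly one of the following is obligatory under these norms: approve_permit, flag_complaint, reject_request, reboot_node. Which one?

By case analysis on purge_cache: premise 11 gives O(purge_cache → revoke_shipment) and premise 9 gives O(¬purge_cache → revoke_shipment), so O(revoke_shipment) either way.
Premise 4 is O(inspect_patent → ¬revoke_shipment); contrapositively O(revoke_shipment → ¬inspect_patent). Since O(revoke_shipment) holds, K gives O(¬inspect_patent).
The contrapositive of premise 1 (O(flag_complaint → inspect_patent)) is O(¬inspect_patent → ¬flag_complaint), and O(¬inspect_patent) is already established, so O(¬flag_complaint).
The contrapositive of premise 2 (O(¬publish_backup → flag_complaint)) is O(¬flag_complaint → publish_backup), and O(¬flag_complaint) is already established, so O(publish_backup).
The contrapositive of premise 6 (O(¬approve_permit → ¬publish_backup)) is O(publish_backup → approve_permit), and O(publish_backup) is already established, so O(approve_permit).
So O(approve_permit) holds — approve_permit is obligatory. None of the other listed options is made obligatory by any chain of premises.

approve_permit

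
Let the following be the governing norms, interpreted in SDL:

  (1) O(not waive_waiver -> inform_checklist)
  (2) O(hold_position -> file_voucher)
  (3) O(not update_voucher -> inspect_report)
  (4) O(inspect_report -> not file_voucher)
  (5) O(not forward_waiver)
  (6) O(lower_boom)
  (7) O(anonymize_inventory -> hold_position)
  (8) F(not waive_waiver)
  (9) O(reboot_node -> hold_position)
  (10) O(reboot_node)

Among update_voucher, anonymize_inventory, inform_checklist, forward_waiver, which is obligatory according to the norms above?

Premise 10 gives O(reboot_node).
With premise 9, O(reboot_node -> hold_position), the K-axiom yields O(hold_position).
Applying K to premise 2 (O(hold_position -> file_voucher)) and O(hold_position) yields O(file_voucher).
Premise 4, O(inspect_report -> not file_voucher), contraposes to O(file_voucher -> not inspect_report); with O(file_voucher) we get O(not inspect_report).
The contrapositive of premise 3 (O(not update_voucher -> inspect_report)) is O(not inspect_report -> update_voucher), and O(not inspect_report) is already established, so O(update_voucher).
So O(update_voucher) holds — update_voucher is obligatory. None of the other listed options is made obligatory by any chain of premises.

update_voucher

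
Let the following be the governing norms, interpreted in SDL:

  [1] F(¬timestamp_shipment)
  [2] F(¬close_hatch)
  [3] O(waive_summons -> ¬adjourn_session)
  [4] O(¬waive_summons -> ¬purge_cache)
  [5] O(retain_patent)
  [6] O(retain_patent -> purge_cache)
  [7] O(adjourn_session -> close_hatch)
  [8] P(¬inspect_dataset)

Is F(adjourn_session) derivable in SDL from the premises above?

Premise 5 gives O(retain_patent).
From O(retain_patent) and premise 6, O(retain_patent -> purge_cache), we obtain O(purge_cache).
Premise 4 is O(¬waive_summons -> ¬purge_cache); contrapositively O(purge_cache -> waive_summons). Since O(purge_cache) holds, K gives O(waive_summons).
Applying K to premise 3 (O(waive_summons -> ¬adjourn_session)) and O(waive_summons) yields O(¬adjourn_session).
Premises 1, 2, 7, 8 do not contribute to this derivation.
So O(¬adjourn_session) holds, i.e. F(adjourn_session). The claim follows.

Yes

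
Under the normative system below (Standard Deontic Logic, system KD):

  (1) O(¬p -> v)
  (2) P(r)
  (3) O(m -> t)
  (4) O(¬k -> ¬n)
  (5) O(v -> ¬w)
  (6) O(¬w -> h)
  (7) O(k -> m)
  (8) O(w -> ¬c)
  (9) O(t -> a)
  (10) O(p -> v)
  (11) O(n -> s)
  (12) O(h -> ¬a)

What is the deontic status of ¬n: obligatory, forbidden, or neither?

Premises 1 and 10 cover both cases: O(¬p -> v) and O(p -> v). Since ¬p ∨ p is a tautology, O(v) follows.
Premise 5 is O(v -> ¬w); since O(v), deontic closure gives O(¬w).
With premise 6, O(¬w -> h), the K-axiom yields O(h).
With premise 12, O(h -> ¬a), the K-axiom yields O(¬a).
The contrapositive of premise 9 (O(t -> a)) is O(¬a -> ¬t), and O(¬a) is already established, so O(¬t).
Premise 3, O(m -> t), contraposes to O(¬t -> ¬m); with O(¬t) we get O(¬m).
Premise 7, O(k -> m), contraposes to O(¬m -> ¬k); with O(¬m) we get O(¬k).
Applying K to premise 4 (O(¬k -> ¬n)) and O(¬k) yields O(¬n).
Premises 2, 8, 11 do not contribute to this derivation.
Hence ¬n is obligatory.

Obligatory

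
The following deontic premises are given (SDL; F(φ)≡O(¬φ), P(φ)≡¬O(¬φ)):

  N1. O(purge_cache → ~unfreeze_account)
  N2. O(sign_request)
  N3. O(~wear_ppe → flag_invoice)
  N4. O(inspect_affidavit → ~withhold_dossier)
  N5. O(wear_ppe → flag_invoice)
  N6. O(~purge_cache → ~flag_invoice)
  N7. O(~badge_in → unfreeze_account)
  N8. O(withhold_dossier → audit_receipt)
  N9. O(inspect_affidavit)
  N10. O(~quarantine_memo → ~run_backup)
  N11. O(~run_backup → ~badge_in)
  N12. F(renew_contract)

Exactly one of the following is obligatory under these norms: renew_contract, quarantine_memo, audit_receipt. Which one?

By case analysis on wear_ppe: premise 5 gives O(wear_ppe → flag_invoice) and premise 3 gives O(~wear_ppe → flag_invoice), so O(flag_invoice) either way.
Premise 6 is O(~purge_cache → ~flag_invoice); contrapositively O(flag_invoice → purge_cache). Since O(flag_invoice) holds, K gives O(purge_cache).
Applying K to premise 1 (O(purge_cache → ~unfreeze_account)) and O(purge_cache) yields O(~unfreeze_account).
Premise 7, O(~badge_in → unfreeze_account), contraposes to O(~unfreeze_account → badge_in); with O(~unfreeze_account) we get O(badge_in).
Premise 11, O(~run_backup → ~badge_in), contraposes to O(badge_in → run_backup); with O(badge_in) we get O(run_backup).
The contrapositive of premise 10 (O(~quarantine_memo → ~run_backup)) is O(run_backup → quarantine_memo), and O(run_backup) is already established, so O(quarantine_memo).
So O(quarantine_memo) holds — quarantine_memo is obligatory. None of the other listed options is made obligatory by any chain of premises.

quarantine_memo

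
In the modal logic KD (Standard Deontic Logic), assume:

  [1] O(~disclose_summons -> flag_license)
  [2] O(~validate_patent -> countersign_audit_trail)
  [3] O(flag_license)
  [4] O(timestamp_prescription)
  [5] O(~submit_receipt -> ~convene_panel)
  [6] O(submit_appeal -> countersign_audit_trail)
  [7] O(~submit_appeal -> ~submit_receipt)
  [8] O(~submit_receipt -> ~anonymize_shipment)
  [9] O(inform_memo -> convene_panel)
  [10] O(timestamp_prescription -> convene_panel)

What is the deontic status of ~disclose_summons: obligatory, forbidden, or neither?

Neither

Premise 1 is O(~disclose_summons -> flag_license); even if O(flag_license) held, inferring O(~disclose_summons) would be affirming the consequent — invalid.
No premise or chain of K-axiom applications forces O(~disclose_summons), and none forces O(disclose_summons). So ~disclose_summons is neither obligatory nor forbidden under these norms.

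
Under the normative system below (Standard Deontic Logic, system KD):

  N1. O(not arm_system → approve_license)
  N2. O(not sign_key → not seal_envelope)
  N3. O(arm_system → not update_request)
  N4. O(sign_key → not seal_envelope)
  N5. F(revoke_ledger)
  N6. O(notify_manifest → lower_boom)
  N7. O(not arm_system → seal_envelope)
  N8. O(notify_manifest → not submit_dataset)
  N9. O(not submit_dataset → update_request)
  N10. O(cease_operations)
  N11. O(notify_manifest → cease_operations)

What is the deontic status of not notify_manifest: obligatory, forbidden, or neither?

Obligatory

By case analysis on not sign_key: premise 2 gives O(not sign_key → not seal_envelope) and premise 4 gives O(sign_key → not seal_envelope), so O(not seal_envelope) either way.
Premise 7 is O(not arm_system → seal_envelope); contrapositively O(not seal_envelope → arm_system). Since O(not seal_envelope) holds, K gives O(arm_system).
Applying K to premise 3 (O(arm_system → not update_request)) and O(arm_system) yields O(not update_request).
The contrapositive of premise 9 (O(not submit_dataset → update_request)) is O(not update_request → submit_dataset), and O(not update_request) is already established, so O(submit_dataset).
The contrapositive of premise 8 (O(notify_manifest → not submit_dataset)) is O(submit_dataset → not notify_manifest), and O(submit_dataset) is already established, so O(not notify_manifest).
Premises 1, 5, 6, 10, 11 do not contribute to this derivation.
Hence not notify_manifest is obligatory.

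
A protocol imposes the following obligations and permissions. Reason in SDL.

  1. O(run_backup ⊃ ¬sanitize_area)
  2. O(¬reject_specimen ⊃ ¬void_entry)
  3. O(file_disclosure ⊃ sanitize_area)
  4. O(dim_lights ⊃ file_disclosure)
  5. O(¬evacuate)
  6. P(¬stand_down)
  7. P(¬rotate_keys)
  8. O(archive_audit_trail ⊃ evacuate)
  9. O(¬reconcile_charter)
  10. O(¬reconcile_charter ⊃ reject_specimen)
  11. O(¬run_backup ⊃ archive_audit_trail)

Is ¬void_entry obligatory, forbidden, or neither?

Premise 2 is O(¬reject_specimen ⊃ ¬void_entry), but O(¬reject_specimen) is not derivable from the premises, so it does not yield O(¬void_entry).
No premise or chain of K-axiom applications forces O(¬void_entry), and none forces O(void_entry). So ¬void_entry is neither obligatory nor forbidden under these norms.

Neither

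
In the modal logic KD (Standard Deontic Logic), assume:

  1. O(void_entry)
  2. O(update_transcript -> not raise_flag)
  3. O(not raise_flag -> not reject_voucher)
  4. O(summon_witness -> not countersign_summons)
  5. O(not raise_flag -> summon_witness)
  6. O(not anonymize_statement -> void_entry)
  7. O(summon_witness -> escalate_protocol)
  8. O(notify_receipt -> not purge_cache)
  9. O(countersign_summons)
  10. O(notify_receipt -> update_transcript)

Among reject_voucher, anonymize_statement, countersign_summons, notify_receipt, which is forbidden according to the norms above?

notify_receipt

From premise 9 we have O(countersign_summons).
The contrapositive of premise 4 (O(summon_witness -> not countersign_summons)) is O(countersign_summons -> not summon_witness), and O(countersign_summons) is already established, so O(not summon_witness).
Premise 5 is O(not raise_flag -> summon_witness); contrapositively O(not summon_witness -> raise_flag). Since O(not summon_witness) holds, K gives O(raise_flag).
Premise 2 is O(update_transcript -> not raise_flag); contrapositively O(raise_flag -> not update_transcript). Since O(raise_flag) holds, K gives O(not update_transcript).
Premise 10 is O(notify_receipt -> update_transcript); contrapositively O(not update_transcript -> not notify_receipt). Since O(not update_transcript) holds, K gives O(not notify_receipt).
So O(not notify_receipt) holds, i.e. notify_receipt is forbidden. None of the other listed options is forbidden under the premises.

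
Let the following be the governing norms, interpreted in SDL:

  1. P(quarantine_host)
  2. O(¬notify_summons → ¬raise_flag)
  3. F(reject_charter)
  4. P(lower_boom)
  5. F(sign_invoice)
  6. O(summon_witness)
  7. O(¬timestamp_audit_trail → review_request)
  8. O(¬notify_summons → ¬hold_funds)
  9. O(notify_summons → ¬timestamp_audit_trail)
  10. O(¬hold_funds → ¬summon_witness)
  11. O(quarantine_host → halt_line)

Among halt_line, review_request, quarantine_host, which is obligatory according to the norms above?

From premise 6 we have O(summon_witness).
Premise 10 is O(¬hold_funds → ¬summon_witness); contrapositively O(summon_witness → hold_funds). Since O(summon_witness) holds, K gives O(hold_funds).
Premise 8, O(¬notify_summons → ¬hold_funds), contraposes to O(hold_funds → notify_summons); with O(hold_funds) we get O(notify_summons).
Applying K to premise 9 (O(notify_summons → ¬timestamp_audit_trail)) and O(notify_summons) yields O(¬timestamp_audit_trail).
Premise 7 is O(¬timestamp_audit_trail → review_request); since O(¬timestamp_audit_trail), deontic closure gives O(review_request).
So O(review_request) holds — review_request is obligatory. None of the other listed options is made obligatory by any chain of premises.

review_request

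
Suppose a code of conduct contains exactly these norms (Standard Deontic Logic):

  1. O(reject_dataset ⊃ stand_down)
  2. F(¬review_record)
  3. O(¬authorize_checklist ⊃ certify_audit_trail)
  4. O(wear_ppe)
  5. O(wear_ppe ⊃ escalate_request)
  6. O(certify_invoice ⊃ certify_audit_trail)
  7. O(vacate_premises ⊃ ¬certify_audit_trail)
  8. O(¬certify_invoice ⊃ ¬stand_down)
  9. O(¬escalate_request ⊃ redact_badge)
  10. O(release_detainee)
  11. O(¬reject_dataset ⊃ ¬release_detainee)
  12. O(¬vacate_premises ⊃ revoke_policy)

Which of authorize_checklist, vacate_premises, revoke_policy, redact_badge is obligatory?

revoke_policy

From premise 10 we have O(release_detainee).
Premise 11 is O(¬reject_dataset ⊃ ¬release_detainee); contrapositively O(release_detainee ⊃ reject_dataset). Since O(release_detainee) holds, K gives O(reject_dataset).
From O(reject_dataset) and premise 1, O(reject_dataset ⊃ stand_down), we obtain O(stand_down).
Premise 8, O(¬certify_invoice ⊃ ¬stand_down), contraposes to O(stand_down ⊃ certify_invoice); with O(stand_down) we get O(certify_invoice).
With premise 6, O(certify_invoice ⊃ certify_audit_trail), the K-axiom yields O(certify_audit_trail).
Premise 7, O(vacate_premises ⊃ ¬certify_audit_trail), contraposes to O(certify_audit_trail ⊃ ¬vacate_premises); with O(certify_audit_trail) we get O(¬vacate_premises).
With premise 12, O(¬vacate_premises ⊃ revoke_policy), the K-axiom yields O(revoke_policy).
So O(revoke_policy) holds — revoke_policy is obligatory. None of the other listed options is made obligatory by any chain of premises.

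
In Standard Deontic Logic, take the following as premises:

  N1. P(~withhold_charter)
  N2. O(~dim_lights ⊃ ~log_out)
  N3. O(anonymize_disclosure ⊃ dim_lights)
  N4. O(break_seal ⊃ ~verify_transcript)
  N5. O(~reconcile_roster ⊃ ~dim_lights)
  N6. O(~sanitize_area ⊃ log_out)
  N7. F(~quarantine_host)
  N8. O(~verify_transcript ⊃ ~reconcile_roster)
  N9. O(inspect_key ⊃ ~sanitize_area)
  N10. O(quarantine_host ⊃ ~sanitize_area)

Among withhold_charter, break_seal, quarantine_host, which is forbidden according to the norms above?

Premise 7 is F(~quarantine_host), i.e. O(quarantine_host).
From O(quarantine_host) and premise 10, O(quarantine_host ⊃ ~sanitize_area), we obtain O(~sanitize_area).
With premise 6, O(~sanitize_area ⊃ log_out), the K-axiom yields O(log_out).
Premise 2 is O(~dim_lights ⊃ ~log_out); contrapositively O(log_out ⊃ dim_lights). Since O(log_out) holds, K gives O(dim_lights).
Premise 5 is O(~reconcile_roster ⊃ ~dim_lights); contrapositively O(dim_lights ⊃ reconcile_roster). Since O(dim_lights) holds, K gives O(reconcile_roster).
Premise 8, O(~verify_transcript ⊃ ~reconcile_roster), contraposes to O(reconcile_roster ⊃ verify_transcript); with O(reconcile_roster) we get O(verify_transcript).
Premise 4 is O(break_seal ⊃ ~verify_transcript); contrapositively O(verify_transcript ⊃ ~break_seal). Since O(verify_transcript) holds, K gives O(~break_seal).
So O(~break_seal) holds, i.e. break_seal is forbidden. None of the other listed options is forbidden under the premises.

break_seal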